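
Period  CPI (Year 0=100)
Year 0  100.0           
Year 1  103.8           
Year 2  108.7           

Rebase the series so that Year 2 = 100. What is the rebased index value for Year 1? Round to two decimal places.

95.49

Rebased(Year 1) = 103.8 / 108.7 × 100 = 95.4922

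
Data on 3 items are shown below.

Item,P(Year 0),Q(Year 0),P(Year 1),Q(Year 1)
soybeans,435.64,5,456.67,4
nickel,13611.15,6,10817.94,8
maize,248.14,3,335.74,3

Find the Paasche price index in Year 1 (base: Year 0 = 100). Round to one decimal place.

80.2

Paasche price index uses current-period quantities as weights.
ΣP(Year 1)·Q(Year 1) = 456.67×4 + 10817.94×8 + 335.74×3 = 1826.68 + 86543.52 + 1007.22 = 89377.42
ΣP(Year 0)·Q(Year 1) = 435.64×4 + 13611.15×8 + 248.14×3 = 1742.56 + 108889.2 + 744.42 = 111376.18
Index = 89377.42 / 111376.18 × 100 = 80.2482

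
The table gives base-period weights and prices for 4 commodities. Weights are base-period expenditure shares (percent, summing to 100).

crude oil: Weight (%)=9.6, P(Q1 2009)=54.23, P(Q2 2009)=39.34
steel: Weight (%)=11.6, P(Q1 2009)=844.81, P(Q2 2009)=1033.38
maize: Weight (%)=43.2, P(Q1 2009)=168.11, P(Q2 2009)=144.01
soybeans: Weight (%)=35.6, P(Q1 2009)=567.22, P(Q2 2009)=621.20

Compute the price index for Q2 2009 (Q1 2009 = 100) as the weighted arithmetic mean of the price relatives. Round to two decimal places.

crude oil: 9.6 × (39.34/54.23) = 9.6 × 0.725429 = 6.9641
steel: 11.6 × (1033.38/844.81) = 11.6 × 1.223210 = 14.1892
maize: 43.2 × (144.01/168.11) = 43.2 × 0.856641 = 37.0069
soybeans: 35.6 × (621.20/567.22) = 35.6 × 1.095166 = 38.9879
Index = Σ wᵢ·(p₁ᵢ/p₀ᵢ) = 6.9641 + 14.1892 + 37.0069 + 38.9879 = 97.1482

97.15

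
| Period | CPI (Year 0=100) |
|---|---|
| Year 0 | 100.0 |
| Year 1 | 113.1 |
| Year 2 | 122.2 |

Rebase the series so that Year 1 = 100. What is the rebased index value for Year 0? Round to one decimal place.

88.4

Rebased(Year 0) = 100.0 / 113.1 × 100 = 88.4173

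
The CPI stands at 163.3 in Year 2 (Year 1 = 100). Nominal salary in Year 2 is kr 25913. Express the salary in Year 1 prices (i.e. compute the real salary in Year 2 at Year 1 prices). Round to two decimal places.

15868.34

Real = Nominal ÷ (Index/100) = 25913 ÷ (163.3/100)
     = 25913 ÷ 1.633 = 15868.3405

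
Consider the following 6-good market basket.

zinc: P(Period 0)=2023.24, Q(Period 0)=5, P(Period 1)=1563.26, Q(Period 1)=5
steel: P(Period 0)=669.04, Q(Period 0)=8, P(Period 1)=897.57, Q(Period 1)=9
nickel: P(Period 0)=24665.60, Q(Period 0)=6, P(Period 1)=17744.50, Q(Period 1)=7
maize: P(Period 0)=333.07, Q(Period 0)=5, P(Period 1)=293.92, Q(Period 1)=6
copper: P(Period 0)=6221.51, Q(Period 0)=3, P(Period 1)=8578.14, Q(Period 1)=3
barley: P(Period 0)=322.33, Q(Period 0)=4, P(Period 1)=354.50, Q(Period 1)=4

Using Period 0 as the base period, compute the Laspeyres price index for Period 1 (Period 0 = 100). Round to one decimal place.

81.1

Laspeyres price index uses base-period quantities as weights.
ΣP(Period 1)·Q(Period 0) = 1563.26×5 + 897.57×8 + 17744.50×6 + 293.92×5 + 8578.14×3 + 354.50×4 = 7816.3 + 7180.56 + 106467 + 1469.6 + 25734.42 + 1418 = 150085.88
ΣP(Period 0)·Q(Period 0) = 2023.24×5 + 669.04×8 + 24665.60×6 + 333.07×5 + 6221.51×3 + 322.33×4 = 10116.2 + 5352.32 + 147993.6 + 1665.35 + 18664.53 + 1289.32 = 185081.32
Index = 150085.88 / 185081.32 × 100 = 81.0919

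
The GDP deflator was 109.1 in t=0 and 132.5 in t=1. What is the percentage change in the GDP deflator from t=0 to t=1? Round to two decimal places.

Change = (132.5 − 109.1) / 109.1 × 100
       = 23.4 / 109.1 × 100 = 21.4482%

21.45%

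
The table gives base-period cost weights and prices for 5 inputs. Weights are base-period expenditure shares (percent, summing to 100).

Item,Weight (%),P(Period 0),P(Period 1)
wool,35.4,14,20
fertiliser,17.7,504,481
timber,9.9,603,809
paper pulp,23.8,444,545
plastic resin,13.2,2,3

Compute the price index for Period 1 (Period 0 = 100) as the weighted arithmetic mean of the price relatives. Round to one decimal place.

129.8

wool: 35.4 × (20/14) = 35.4 × 1.428571 = 50.5714
fertiliser: 17.7 × (481/504) = 17.7 × 0.954365 = 16.8923
timber: 9.9 × (809/603) = 9.9 × 1.341625 = 13.2821
paper pulp: 23.8 × (545/444) = 23.8 × 1.227477 = 29.2140
plastic resin: 13.2 × (3/2) = 13.2 × 1.500000 = 19.8000
Index = Σ wᵢ·(p₁ᵢ/p₀ᵢ) = 50.5714 + 16.8923 + 13.2821 + 29.2140 + 19.8000 = 129.7597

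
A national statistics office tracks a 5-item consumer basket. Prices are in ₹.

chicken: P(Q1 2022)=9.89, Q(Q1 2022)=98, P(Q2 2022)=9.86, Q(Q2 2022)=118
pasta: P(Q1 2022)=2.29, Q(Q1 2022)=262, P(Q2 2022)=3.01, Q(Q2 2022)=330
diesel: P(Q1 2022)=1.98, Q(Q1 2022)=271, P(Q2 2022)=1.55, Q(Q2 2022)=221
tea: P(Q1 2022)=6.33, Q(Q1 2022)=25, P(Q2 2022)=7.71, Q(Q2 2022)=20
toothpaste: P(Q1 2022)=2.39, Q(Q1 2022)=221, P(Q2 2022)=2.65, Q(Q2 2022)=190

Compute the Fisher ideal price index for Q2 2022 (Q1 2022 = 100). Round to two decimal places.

Laspeyres component (base-period weights):
ΣP(Q2 2022)Q(Q1 2022) = 9.86×98 + 3.01×262 + 1.55×271 + 7.71×25 + 2.65×221 = 966.28 + 788.62 + 420.05 + 192.75 + 585.65 = 2953.35
ΣP(Q1 2022)Q(Q1 2022) = 9.89×98 + 2.29×262 + 1.98×271 + 6.33×25 + 2.39×221 = 969.22 + 599.98 + 536.58 + 158.25 + 528.19 = 2792.22
L = 2953.35 / 2792.22 × 100 = 105.7707
Paasche component (current-period weights):
ΣP(Q2 2022)Q(Q2 2022) = 9.86×118 + 3.01×330 + 1.55×221 + 7.71×20 + 2.65×190 = 1163.48 + 993.3 + 342.55 + 154.2 + 503.5 = 3157.03
ΣP(Q1 2022)Q(Q2 2022) = 9.89×118 + 2.29×330 + 1.98×221 + 6.33×20 + 2.39×190 = 1167.02 + 755.7 + 437.58 + 126.6 + 454.1 = 2941
P = 3157.03 / 2941 × 100 = 107.3455
Fisher = √(L × P) = √(105.7707 × 107.3455) = 106.5552

106.56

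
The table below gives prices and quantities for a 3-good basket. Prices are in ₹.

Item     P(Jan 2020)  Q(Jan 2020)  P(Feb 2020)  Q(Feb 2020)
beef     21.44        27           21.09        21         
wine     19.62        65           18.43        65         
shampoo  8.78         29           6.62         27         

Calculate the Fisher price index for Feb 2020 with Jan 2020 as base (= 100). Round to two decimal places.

92.81

Laspeyres component (base-period weights):
ΣP(Feb 2020)Q(Jan 2020) = 21.09×27 + 18.43×65 + 6.62×29 = 569.43 + 1197.95 + 191.98 = 1959.36
ΣP(Jan 2020)Q(Jan 2020) = 21.44×27 + 19.62×65 + 8.78×29 = 578.88 + 1275.3 + 254.62 = 2108.8
L = 1959.36 / 2108.8 × 100 = 92.9135
Paasche component (current-period weights):
ΣP(Feb 2020)Q(Feb 2020) = 21.09×21 + 18.43×65 + 6.62×27 = 442.89 + 1197.95 + 178.74 = 1819.58
ΣP(Jan 2020)Q(Feb 2020) = 21.44×21 + 19.62×65 + 8.78×27 = 450.24 + 1275.3 + 237.06 = 1962.6
P = 1819.58 / 1962.6 × 100 = 92.7127
Fisher = √(L × P) = √(92.9135 × 92.7127) = 92.8131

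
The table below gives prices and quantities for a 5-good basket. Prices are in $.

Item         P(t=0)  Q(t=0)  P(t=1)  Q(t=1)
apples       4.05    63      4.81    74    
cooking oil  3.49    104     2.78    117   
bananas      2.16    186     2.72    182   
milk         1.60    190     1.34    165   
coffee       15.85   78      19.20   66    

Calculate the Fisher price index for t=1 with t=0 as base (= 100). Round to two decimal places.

Laspeyres component (base-period weights):
ΣP(t=1)Q(t=0) = 4.81×63 + 2.78×104 + 2.72×186 + 1.34×190 + 19.20×78 = 303.03 + 289.12 + 505.92 + 254.6 + 1497.6 = 2850.27
ΣP(t=0)Q(t=0) = 4.05×63 + 3.49×104 + 2.16×186 + 1.60×190 + 15.85×78 = 255.15 + 362.96 + 401.76 + 304 + 1236.3 = 2560.17
L = 2850.27 / 2560.17 × 100 = 111.3313
Paasche component (current-period weights):
ΣP(t=1)Q(t=1) = 4.81×74 + 2.78×117 + 2.72×182 + 1.34×165 + 19.20×66 = 355.94 + 325.26 + 495.04 + 221.1 + 1267.2 = 2664.54
ΣP(t=0)Q(t=1) = 4.05×74 + 3.49×117 + 2.16×182 + 1.60×165 + 15.85×66 = 299.7 + 408.33 + 393.12 + 264 + 1046.1 = 2411.25
P = 2664.54 / 2411.25 × 100 = 110.5045
Fisher = √(L × P) = √(111.3313 × 110.5045) = 110.9171

110.92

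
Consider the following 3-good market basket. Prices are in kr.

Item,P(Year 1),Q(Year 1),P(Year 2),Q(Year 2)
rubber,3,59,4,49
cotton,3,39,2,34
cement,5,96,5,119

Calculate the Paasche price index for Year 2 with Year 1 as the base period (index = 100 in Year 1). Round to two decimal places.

Paasche price index uses current-period quantities as weights.
ΣP(Year 2)·Q(Year 2) = 4×49 + 2×34 + 5×119 = 196 + 68 + 595 = 859
ΣP(Year 1)·Q(Year 2) = 3×49 + 3×34 + 5×119 = 147 + 102 + 595 = 844
Index = 859 / 844 × 100 = 101.7773

101.78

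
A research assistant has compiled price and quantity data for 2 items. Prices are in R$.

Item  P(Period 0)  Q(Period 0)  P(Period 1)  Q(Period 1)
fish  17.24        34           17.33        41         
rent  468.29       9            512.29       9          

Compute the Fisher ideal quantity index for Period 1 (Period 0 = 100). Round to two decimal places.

102.42

Laspeyres component (base-period weights):
ΣP(Period 0)Q(Period 1) = 17.24×41 + 468.29×9 = 706.84 + 4214.61 = 4921.45
ΣP(Period 0)Q(Period 0) = 17.24×34 + 468.29×9 = 586.16 + 4214.61 = 4800.77
L = 4921.45 / 4800.77 × 100 = 102.5138
Paasche component (current-period weights):
ΣP(Period 1)Q(Period 1) = 17.33×41 + 512.29×9 = 710.53 + 4610.61 = 5321.14
ΣP(Period 1)Q(Period 0) = 17.33×34 + 512.29×9 = 589.22 + 4610.61 = 5199.83
P = 5321.14 / 5199.83 × 100 = 102.3330
Fisher = √(L × P) = √(102.5138 × 102.3330) = 102.4233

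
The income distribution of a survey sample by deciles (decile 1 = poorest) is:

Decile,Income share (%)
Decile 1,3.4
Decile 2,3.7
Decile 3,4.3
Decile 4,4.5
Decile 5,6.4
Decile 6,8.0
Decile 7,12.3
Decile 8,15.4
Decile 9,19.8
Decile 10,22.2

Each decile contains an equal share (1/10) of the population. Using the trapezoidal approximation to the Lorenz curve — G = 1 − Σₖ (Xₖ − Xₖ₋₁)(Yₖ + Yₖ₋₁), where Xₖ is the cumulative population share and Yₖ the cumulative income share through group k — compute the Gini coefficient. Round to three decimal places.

0.362

Cumulative income shares Yₖ: 0.0340, 0.0710, 0.1140, 0.1590, 0.2230, 0.3030, 0.4260, 0.5800, 0.7780, 1.0000
Σ (Xₖ−Xₖ₋₁)(Yₖ+Yₖ₋₁) = (1/10)(0.0340+0.0000) + (1/10)(0.0710+0.0340) + (1/10)(0.1140+0.0710) + (1/10)(0.1590+0.1140) + (1/10)(0.2230+0.1590) + (1/10)(0.3030+0.2230) + (1/10)(0.4260+0.3030) + (1/10)(0.5800+0.4260) + (1/10)(0.7780+0.5800) + (1/10)(1.0000+0.7780)
  = 0.0034 + 0.0105 + 0.0185 + 0.0273 + 0.0382 + 0.0526 + 0.0729 + 0.1006 + 0.1358 + 0.1778 = 0.6376
G = 1 − 0.6376 = 0.3624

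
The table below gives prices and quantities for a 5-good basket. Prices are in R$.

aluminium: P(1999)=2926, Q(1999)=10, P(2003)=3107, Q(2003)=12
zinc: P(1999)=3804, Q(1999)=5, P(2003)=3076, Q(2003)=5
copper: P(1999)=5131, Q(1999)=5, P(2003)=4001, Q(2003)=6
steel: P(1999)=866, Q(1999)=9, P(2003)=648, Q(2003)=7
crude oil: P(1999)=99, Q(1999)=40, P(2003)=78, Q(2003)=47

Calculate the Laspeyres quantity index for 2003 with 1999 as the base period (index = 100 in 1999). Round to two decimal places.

Laspeyres quantity index uses base-period prices as weights.
ΣP(1999)·Q(2003) = 2926×12 + 3804×5 + 5131×6 + 866×7 + 99×47 = 35112 + 19020 + 30786 + 6062 + 4653 = 95633
ΣP(1999)·Q(1999) = 2926×10 + 3804×5 + 5131×5 + 866×9 + 99×40 = 29260 + 19020 + 25655 + 7794 + 3960 = 85689
Index = 95633 / 85689 × 100 = 111.6048

111.60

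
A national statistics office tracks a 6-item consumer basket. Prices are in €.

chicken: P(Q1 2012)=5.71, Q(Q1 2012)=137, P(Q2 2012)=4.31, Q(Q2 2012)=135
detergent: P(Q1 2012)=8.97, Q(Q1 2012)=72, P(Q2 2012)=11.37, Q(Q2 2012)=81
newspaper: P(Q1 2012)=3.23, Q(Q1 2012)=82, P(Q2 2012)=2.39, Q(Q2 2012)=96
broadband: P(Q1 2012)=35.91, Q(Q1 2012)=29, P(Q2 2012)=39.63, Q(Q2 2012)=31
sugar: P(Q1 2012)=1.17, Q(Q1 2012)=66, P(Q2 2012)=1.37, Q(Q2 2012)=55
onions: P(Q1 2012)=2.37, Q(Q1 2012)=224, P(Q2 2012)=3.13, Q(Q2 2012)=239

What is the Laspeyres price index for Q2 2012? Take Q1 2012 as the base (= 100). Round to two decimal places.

106.09

Laspeyres price index uses base-period quantities as weights.
ΣP(Q2 2012)·Q(Q1 2012) = 4.31×137 + 11.37×72 + 2.39×82 + 39.63×29 + 1.37×66 + 3.13×224 = 590.47 + 818.64 + 195.98 + 1149.27 + 90.42 + 701.12 = 3545.9
ΣP(Q1 2012)·Q(Q1 2012) = 5.71×137 + 8.97×72 + 3.23×82 + 35.91×29 + 1.17×66 + 2.37×224 = 782.27 + 645.84 + 264.86 + 1041.39 + 77.22 + 530.88 = 3342.46
Index = 3545.9 / 3342.46 × 100 = 106.0865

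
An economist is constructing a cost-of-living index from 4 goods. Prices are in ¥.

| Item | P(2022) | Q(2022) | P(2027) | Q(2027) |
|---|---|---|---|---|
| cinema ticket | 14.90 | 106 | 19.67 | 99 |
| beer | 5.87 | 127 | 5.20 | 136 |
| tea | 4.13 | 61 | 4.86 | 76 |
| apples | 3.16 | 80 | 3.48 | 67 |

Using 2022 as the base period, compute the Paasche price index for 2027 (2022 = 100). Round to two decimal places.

116.36

Paasche price index uses current-period quantities as weights.
ΣP(2027)·Q(2027) = 19.67×99 + 5.20×136 + 4.86×76 + 3.48×67 = 1947.33 + 707.2 + 369.36 + 233.16 = 3257.05
ΣP(2022)·Q(2027) = 14.90×99 + 5.87×136 + 4.13×76 + 3.16×67 = 1475.1 + 798.32 + 313.88 + 211.72 = 2799.02
Index = 3257.05 / 2799.02 × 100 = 116.3639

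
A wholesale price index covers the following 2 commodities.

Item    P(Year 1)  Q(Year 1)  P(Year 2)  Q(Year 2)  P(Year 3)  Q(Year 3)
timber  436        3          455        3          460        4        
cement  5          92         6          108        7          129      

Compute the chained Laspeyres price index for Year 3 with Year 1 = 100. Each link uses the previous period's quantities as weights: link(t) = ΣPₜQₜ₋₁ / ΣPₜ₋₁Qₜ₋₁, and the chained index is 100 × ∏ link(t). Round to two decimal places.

Link Year 1→Year 2:
ΣP(Year 2)Q(Year 1) = 455×3 + 6×92 = 1365 + 552 = 1917
ΣP(Year 1)Q(Year 1) = 436×3 + 5×92 = 1308 + 460 = 1768
link = 1917/1768 = 1.084276
Link Year 2→Year 3:
ΣP(Year 3)Q(Year 2) = 460×3 + 7×108 = 1380 + 756 = 2136
ΣP(Year 2)Q(Year 2) = 455×3 + 6×108 = 1365 + 648 = 2013
link = 2136/2013 = 1.061103
Chained index = 100 × 1.084276 × 1.061103 = 115.0528

115.05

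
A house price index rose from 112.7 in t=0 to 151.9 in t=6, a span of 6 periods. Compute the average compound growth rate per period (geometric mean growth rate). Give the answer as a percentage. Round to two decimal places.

5.10%

Growth factor = (151.9/112.7)^(1/6) = (1.347826)^(1/6) = 1.051007
Growth rate = 1.051007 − 1 = 0.051007 = 5.1007%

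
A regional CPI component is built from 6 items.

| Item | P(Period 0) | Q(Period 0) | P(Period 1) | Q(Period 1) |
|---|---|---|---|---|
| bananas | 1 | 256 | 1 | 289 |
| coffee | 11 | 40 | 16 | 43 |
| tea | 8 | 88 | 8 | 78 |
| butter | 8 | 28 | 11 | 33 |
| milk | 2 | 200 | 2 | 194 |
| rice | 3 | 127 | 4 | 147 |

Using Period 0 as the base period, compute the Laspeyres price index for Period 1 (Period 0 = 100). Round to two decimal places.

117.09

Laspeyres price index uses base-period quantities as weights.
ΣP(Period 1)·Q(Period 0) = 1×256 + 16×40 + 8×88 + 11×28 + 2×200 + 4×127 = 256 + 640 + 704 + 308 + 400 + 508 = 2816
ΣP(Period 0)·Q(Period 0) = 1×256 + 11×40 + 8×88 + 8×28 + 2×200 + 3×127 = 256 + 440 + 704 + 224 + 400 + 381 = 2405
Index = 2816 / 2405 × 100 = 117.0894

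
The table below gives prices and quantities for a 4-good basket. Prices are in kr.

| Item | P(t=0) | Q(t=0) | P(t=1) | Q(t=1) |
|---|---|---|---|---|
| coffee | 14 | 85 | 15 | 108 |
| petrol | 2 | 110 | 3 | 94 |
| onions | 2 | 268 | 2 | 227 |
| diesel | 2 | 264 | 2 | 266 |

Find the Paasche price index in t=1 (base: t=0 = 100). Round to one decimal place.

Paasche price index uses current-period quantities as weights.
ΣP(t=1)·Q(t=1) = 15×108 + 3×94 + 2×227 + 2×266 = 1620 + 282 + 454 + 532 = 2888
ΣP(t=0)·Q(t=1) = 14×108 + 2×94 + 2×227 + 2×266 = 1512 + 188 + 454 + 532 = 2686
Index = 2888 / 2686 × 100 = 107.5205

107.5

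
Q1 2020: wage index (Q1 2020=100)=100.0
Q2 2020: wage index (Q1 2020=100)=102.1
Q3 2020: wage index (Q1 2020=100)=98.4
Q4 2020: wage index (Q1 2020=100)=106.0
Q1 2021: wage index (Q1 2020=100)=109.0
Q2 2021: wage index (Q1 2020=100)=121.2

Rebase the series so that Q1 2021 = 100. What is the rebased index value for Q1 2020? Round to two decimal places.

91.74

Rebased(Q1 2020) = 100.0 / 109.0 × 100 = 91.7431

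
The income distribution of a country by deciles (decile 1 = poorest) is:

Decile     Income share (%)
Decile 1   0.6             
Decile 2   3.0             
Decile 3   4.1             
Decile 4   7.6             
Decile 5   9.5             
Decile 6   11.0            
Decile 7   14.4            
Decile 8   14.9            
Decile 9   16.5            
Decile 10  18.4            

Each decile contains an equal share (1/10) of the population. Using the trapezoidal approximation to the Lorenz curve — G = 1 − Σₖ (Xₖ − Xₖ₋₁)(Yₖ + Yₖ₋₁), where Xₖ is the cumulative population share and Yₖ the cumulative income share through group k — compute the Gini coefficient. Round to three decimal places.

0.331

Cumulative income shares Yₖ: 0.0060, 0.0360, 0.0770, 0.1530, 0.2480, 0.3580, 0.5020, 0.6510, 0.8160, 1.0000
Σ (Xₖ−Xₖ₋₁)(Yₖ+Yₖ₋₁) = (1/10)(0.0060+0.0000) + (1/10)(0.0360+0.0060) + (1/10)(0.0770+0.0360) + (1/10)(0.1530+0.0770) + (1/10)(0.2480+0.1530) + (1/10)(0.3580+0.2480) + (1/10)(0.5020+0.3580) + (1/10)(0.6510+0.5020) + (1/10)(0.8160+0.6510) + (1/10)(1.0000+0.8160)
  = 0.0006 + 0.0042 + 0.0113 + 0.0230 + 0.0401 + 0.0606 + 0.0860 + 0.1153 + 0.1467 + 0.1816 = 0.6694
G = 1 − 0.6694 = 0.3306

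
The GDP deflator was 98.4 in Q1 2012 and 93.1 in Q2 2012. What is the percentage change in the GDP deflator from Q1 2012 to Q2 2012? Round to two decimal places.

-5.39%

Change = (93.1 − 98.4) / 98.4 × 100
       = -5.3 / 98.4 × 100 = -5.3862%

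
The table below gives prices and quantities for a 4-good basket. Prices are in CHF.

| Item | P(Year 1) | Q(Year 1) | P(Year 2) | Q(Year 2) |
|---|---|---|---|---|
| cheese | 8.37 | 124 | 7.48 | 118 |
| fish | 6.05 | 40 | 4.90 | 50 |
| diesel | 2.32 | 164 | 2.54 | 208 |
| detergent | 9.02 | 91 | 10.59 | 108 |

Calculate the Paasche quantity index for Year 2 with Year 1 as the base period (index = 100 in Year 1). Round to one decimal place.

Paasche quantity index uses current-period prices as weights.
ΣP(Year 2)·Q(Year 2) = 7.48×118 + 4.90×50 + 2.54×208 + 10.59×108 = 882.64 + 245 + 528.32 + 1143.72 = 2799.68
ΣP(Year 2)·Q(Year 1) = 7.48×124 + 4.90×40 + 2.54×164 + 10.59×91 = 927.52 + 196 + 416.56 + 963.69 = 2503.77
Index = 2799.68 / 2503.77 × 100 = 111.8186

111.8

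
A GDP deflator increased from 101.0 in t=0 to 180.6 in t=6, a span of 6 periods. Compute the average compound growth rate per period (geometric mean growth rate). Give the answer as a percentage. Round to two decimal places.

10.17%

Growth factor = (180.6/101.0)^(1/6) = (1.788119)^(1/6) = 1.101707
Growth rate = 1.101707 − 1 = 0.101707 = 10.1707%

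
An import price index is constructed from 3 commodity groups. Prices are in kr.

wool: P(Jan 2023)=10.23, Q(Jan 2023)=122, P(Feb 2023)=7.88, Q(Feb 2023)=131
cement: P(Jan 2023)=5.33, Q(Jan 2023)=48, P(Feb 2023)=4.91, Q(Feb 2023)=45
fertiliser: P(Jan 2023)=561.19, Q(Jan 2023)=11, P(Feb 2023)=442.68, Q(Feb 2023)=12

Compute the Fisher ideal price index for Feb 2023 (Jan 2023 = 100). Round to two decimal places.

78.99

Laspeyres component (base-period weights):
ΣP(Feb 2023)Q(Jan 2023) = 7.88×122 + 4.91×48 + 442.68×11 = 961.36 + 235.68 + 4869.48 = 6066.52
ΣP(Jan 2023)Q(Jan 2023) = 10.23×122 + 5.33×48 + 561.19×11 = 1248.06 + 255.84 + 6173.09 = 7676.99
L = 6066.52 / 7676.99 × 100 = 79.0221
Paasche component (current-period weights):
ΣP(Feb 2023)Q(Feb 2023) = 7.88×131 + 4.91×45 + 442.68×12 = 1032.28 + 220.95 + 5312.16 = 6565.39
ΣP(Jan 2023)Q(Feb 2023) = 10.23×131 + 5.33×45 + 561.19×12 = 1340.13 + 239.85 + 6734.28 = 8314.26
P = 6565.39 / 8314.26 × 100 = 78.9654
Fisher = √(L × P) = √(79.0221 × 78.9654) = 78.9938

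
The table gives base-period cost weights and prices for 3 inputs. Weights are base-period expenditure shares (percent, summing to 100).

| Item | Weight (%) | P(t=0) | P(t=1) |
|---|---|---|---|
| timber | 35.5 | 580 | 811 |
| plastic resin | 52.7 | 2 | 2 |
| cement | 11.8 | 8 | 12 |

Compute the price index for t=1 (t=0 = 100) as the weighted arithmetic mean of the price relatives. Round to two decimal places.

120.04

timber: 35.5 × (811/580) = 35.5 × 1.398276 = 49.6388
plastic resin: 52.7 × (2/2) = 52.7 × 1.000000 = 52.7000
cement: 11.8 × (12/8) = 11.8 × 1.500000 = 17.7000
Index = Σ wᵢ·(p₁ᵢ/p₀ᵢ) = 49.6388 + 52.7000 + 17.7000 = 120.0388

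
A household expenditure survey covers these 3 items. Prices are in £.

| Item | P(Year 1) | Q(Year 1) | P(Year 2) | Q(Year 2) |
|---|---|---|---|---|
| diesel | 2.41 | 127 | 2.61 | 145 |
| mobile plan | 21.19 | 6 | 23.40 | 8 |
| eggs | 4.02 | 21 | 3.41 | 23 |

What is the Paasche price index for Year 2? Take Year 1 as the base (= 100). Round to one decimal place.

Paasche price index uses current-period quantities as weights.
ΣP(Year 2)·Q(Year 2) = 2.61×145 + 23.40×8 + 3.41×23 = 378.45 + 187.2 + 78.43 = 644.08
ΣP(Year 1)·Q(Year 2) = 2.41×145 + 21.19×8 + 4.02×23 = 349.45 + 169.52 + 92.46 = 611.43
Index = 644.08 / 611.43 × 100 = 105.3399

105.3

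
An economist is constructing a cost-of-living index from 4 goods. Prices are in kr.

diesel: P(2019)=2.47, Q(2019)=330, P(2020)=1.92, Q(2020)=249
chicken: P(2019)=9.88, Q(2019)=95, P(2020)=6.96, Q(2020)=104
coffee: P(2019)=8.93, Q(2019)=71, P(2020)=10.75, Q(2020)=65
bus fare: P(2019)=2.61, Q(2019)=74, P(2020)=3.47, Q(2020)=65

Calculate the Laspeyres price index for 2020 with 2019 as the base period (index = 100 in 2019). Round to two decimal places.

Laspeyres price index uses base-period quantities as weights.
ΣP(2020)·Q(2019) = 1.92×330 + 6.96×95 + 10.75×71 + 3.47×74 = 633.6 + 661.2 + 763.25 + 256.78 = 2314.83
ΣP(2019)·Q(2019) = 2.47×330 + 9.88×95 + 8.93×71 + 2.61×74 = 815.1 + 938.6 + 634.03 + 193.14 = 2580.87
Index = 2314.83 / 2580.87 × 100 = 89.6918

89.69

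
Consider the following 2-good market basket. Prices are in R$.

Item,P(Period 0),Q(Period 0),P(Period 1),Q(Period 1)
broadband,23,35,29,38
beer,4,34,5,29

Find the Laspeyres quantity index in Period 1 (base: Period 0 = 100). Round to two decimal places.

105.21

Laspeyres quantity index uses base-period prices as weights.
ΣP(Period 0)·Q(Period 1) = 23×38 + 4×29 = 874 + 116 = 990
ΣP(Period 0)·Q(Period 0) = 23×35 + 4×34 = 805 + 136 = 941
Index = 990 / 941 × 100 = 105.2072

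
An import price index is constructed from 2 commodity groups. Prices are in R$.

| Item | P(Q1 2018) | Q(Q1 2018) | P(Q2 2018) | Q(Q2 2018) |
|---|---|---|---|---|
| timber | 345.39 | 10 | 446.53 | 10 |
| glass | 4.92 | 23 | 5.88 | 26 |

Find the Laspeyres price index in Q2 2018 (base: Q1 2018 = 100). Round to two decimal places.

128.97

Laspeyres price index uses base-period quantities as weights.
ΣP(Q2 2018)·Q(Q1 2018) = 446.53×10 + 5.88×23 = 4465.3 + 135.24 = 4600.54
ΣP(Q1 2018)·Q(Q1 2018) = 345.39×10 + 4.92×23 = 3453.9 + 113.16 = 3567.06
Index = 4600.54 / 3567.06 × 100 = 128.9729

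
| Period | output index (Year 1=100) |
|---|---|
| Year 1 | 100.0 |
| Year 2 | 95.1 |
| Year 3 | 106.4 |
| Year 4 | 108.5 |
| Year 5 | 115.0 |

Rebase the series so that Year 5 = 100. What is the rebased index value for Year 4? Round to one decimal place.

Rebased(Year 4) = 108.5 / 115.0 × 100 = 94.3478

94.3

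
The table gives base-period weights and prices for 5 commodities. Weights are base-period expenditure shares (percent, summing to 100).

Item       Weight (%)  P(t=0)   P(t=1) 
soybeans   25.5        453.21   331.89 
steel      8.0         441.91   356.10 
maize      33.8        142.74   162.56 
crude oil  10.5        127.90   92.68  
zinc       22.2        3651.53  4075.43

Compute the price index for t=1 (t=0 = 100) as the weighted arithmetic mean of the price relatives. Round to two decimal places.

soybeans: 25.5 × (331.89/453.21) = 25.5 × 0.732310 = 18.6739
steel: 8.0 × (356.10/441.91) = 8.0 × 0.805820 = 6.4466
maize: 33.8 × (162.56/142.74) = 33.8 × 1.138854 = 38.4933
crude oil: 10.5 × (92.68/127.90) = 10.5 × 0.724629 = 7.6086
zinc: 22.2 × (4075.43/3651.53) = 22.2 × 1.116088 = 24.7772
Index = Σ wᵢ·(p₁ᵢ/p₀ᵢ) = 18.6739 + 6.4466 + 38.4933 + 7.6086 + 24.7772 = 95.9995

96.00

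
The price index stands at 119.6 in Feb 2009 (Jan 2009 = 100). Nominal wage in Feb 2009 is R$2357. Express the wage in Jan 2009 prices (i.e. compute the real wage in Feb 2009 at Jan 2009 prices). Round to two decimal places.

1970.74

Real = Nominal ÷ (Index/100) = 2357 ÷ (119.6/100)
     = 2357 ÷ 1.196 = 1970.7358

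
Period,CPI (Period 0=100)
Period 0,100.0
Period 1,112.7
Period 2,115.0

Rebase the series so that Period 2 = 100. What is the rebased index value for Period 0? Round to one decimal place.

Rebased(Period 0) = 100.0 / 115.0 × 100 = 86.9565

87.0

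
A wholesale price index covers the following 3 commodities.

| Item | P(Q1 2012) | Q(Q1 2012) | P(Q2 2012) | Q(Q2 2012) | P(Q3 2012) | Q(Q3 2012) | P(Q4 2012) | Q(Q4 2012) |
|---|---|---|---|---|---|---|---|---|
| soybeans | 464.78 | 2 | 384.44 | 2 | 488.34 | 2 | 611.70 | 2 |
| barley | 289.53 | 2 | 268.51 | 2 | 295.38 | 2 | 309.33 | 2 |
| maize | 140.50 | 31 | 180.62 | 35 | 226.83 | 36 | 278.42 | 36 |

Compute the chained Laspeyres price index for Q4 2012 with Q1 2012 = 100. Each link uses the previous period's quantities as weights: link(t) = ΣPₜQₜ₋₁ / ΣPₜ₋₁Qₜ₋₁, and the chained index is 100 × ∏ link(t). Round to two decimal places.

178.90

Link Q1 2012→Q2 2012:
ΣP(Q2 2012)Q(Q1 2012) = 384.44×2 + 268.51×2 + 180.62×31 = 768.88 + 537.02 + 5599.22 = 6905.12
ΣP(Q1 2012)Q(Q1 2012) = 464.78×2 + 289.53×2 + 140.50×31 = 929.56 + 579.06 + 4355.5 = 5864.12
link = 6905.12/5864.12 = 1.177520
Link Q2 2012→Q3 2012:
ΣP(Q3 2012)Q(Q2 2012) = 488.34×2 + 295.38×2 + 226.83×35 = 976.68 + 590.76 + 7939.05 = 9506.49
ΣP(Q2 2012)Q(Q2 2012) = 384.44×2 + 268.51×2 + 180.62×35 = 768.88 + 537.02 + 6321.7 = 7627.6
link = 9506.49/7627.6 = 1.246328
Link Q3 2012→Q4 2012:
ΣP(Q4 2012)Q(Q3 2012) = 611.70×2 + 309.33×2 + 278.42×36 = 1223.4 + 618.66 + 10023.12 = 11865.18
ΣP(Q3 2012)Q(Q3 2012) = 488.34×2 + 295.38×2 + 226.83×36 = 976.68 + 590.76 + 8165.88 = 9733.32
link = 11865.18/9733.32 = 1.219027
Chained index = 100 × 1.177520 × 1.246328 × 1.219027 = 178.9015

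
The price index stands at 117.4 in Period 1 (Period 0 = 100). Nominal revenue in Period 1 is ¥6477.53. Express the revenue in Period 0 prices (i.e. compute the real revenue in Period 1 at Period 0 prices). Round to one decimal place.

Real = Nominal ÷ (Index/100) = 6477.53 ÷ (117.4/100)
     = 6477.53 ÷ 1.174 = 5517.4872

5517.5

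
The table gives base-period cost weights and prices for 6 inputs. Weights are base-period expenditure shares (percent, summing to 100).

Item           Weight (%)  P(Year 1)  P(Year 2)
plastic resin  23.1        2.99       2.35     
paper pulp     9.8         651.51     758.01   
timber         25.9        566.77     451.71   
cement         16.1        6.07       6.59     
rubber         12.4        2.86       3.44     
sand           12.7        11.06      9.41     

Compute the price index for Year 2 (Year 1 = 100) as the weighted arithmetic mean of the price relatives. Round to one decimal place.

93.4

plastic resin: 23.1 × (2.35/2.99) = 23.1 × 0.785953 = 18.1555
paper pulp: 9.8 × (758.01/651.51) = 9.8 × 1.163466 = 11.4020
timber: 25.9 × (451.71/566.77) = 25.9 × 0.796990 = 20.6420
cement: 16.1 × (6.59/6.07) = 16.1 × 1.085667 = 17.4792
rubber: 12.4 × (3.44/2.86) = 12.4 × 1.202797 = 14.9147
sand: 12.7 × (9.41/11.06) = 12.7 × 0.850814 = 10.8053
Index = Σ wᵢ·(p₁ᵢ/p₀ᵢ) = 18.1555 + 11.4020 + 20.6420 + 17.4792 + 14.9147 + 10.8053 = 93.3988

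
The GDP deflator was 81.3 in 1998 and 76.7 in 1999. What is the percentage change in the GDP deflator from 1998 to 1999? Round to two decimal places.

-5.66%

Change = (76.7 − 81.3) / 81.3 × 100
       = -4.6 / 81.3 × 100 = -5.6581%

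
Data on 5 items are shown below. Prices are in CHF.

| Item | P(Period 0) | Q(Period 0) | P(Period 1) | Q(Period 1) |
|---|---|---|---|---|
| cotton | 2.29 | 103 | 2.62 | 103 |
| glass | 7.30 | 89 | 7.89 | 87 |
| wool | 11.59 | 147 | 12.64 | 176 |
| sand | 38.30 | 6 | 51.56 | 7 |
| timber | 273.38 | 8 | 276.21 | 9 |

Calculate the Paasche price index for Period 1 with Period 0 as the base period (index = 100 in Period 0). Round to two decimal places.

Paasche price index uses current-period quantities as weights.
ΣP(Period 1)·Q(Period 1) = 2.62×103 + 7.89×87 + 12.64×176 + 51.56×7 + 276.21×9 = 269.86 + 686.43 + 2224.64 + 360.92 + 2485.89 = 6027.74
ΣP(Period 0)·Q(Period 1) = 2.29×103 + 7.30×87 + 11.59×176 + 38.30×7 + 273.38×9 = 235.87 + 635.1 + 2039.84 + 268.1 + 2460.42 = 5639.33
Index = 6027.74 / 5639.33 × 100 = 106.8875

106.89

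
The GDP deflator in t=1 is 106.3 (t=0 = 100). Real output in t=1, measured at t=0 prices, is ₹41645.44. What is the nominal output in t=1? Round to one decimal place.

44269.1

Nominal = Real × (Index/100) = 41645.44 × (106.3/100)
        = 41645.44 × 1.063 = 44269.1027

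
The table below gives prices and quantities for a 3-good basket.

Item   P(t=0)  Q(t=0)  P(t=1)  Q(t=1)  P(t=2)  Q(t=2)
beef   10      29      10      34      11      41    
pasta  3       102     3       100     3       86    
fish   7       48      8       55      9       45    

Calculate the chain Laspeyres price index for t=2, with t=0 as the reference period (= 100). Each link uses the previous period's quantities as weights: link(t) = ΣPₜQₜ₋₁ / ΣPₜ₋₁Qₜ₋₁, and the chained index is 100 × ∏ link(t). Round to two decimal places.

Link t=0→t=1:
ΣP(t=1)Q(t=0) = 10×29 + 3×102 + 8×48 = 290 + 306 + 384 = 980
ΣP(t=0)Q(t=0) = 10×29 + 3×102 + 7×48 = 290 + 306 + 336 = 932
link = 980/932 = 1.051502
Link t=1→t=2:
ΣP(t=2)Q(t=1) = 11×34 + 3×100 + 9×55 = 374 + 300 + 495 = 1169
ΣP(t=1)Q(t=1) = 10×34 + 3×100 + 8×55 = 340 + 300 + 440 = 1080
link = 1169/1080 = 1.082407
Chained index = 100 × 1.051502 × 1.082407 = 113.8154

113.82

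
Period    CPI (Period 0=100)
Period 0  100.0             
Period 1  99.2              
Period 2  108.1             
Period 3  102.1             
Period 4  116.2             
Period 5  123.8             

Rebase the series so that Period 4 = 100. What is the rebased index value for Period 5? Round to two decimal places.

Rebased(Period 5) = 123.8 / 116.2 × 100 = 106.5404

106.54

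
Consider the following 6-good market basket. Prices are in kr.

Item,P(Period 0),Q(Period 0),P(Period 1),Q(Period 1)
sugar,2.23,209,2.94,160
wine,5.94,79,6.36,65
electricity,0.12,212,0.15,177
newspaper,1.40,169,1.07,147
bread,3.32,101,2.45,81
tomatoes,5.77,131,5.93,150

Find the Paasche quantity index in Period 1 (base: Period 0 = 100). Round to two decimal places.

91.58

Paasche quantity index uses current-period prices as weights.
ΣP(Period 1)·Q(Period 1) = 2.94×160 + 6.36×65 + 0.15×177 + 1.07×147 + 2.45×81 + 5.93×150 = 470.4 + 413.4 + 26.55 + 157.29 + 198.45 + 889.5 = 2155.59
ΣP(Period 1)·Q(Period 0) = 2.94×209 + 6.36×79 + 0.15×212 + 1.07×169 + 2.45×101 + 5.93×131 = 614.46 + 502.44 + 31.8 + 180.83 + 247.45 + 776.83 = 2353.81
Index = 2155.59 / 2353.81 × 100 = 91.5788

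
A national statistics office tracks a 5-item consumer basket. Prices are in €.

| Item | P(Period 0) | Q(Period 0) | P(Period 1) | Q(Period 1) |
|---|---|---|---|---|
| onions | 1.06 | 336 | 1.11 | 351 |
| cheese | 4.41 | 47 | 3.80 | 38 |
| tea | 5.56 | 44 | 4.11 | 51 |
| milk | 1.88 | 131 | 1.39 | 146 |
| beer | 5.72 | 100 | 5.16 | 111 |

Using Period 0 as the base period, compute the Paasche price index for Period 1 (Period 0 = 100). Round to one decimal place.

Paasche price index uses current-period quantities as weights.
ΣP(Period 1)·Q(Period 1) = 1.11×351 + 3.80×38 + 4.11×51 + 1.39×146 + 5.16×111 = 389.61 + 144.4 + 209.61 + 202.94 + 572.76 = 1519.32
ΣP(Period 0)·Q(Period 1) = 1.06×351 + 4.41×38 + 5.56×51 + 1.88×146 + 5.72×111 = 372.06 + 167.58 + 283.56 + 274.48 + 634.92 = 1732.6
Index = 1519.32 / 1732.6 × 100 = 87.6902

87.7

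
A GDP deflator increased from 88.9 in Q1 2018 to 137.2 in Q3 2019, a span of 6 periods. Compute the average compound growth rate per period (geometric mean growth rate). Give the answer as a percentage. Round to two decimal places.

7.50%

Growth factor = (137.2/88.9)^(1/6) = (1.543307)^(1/6) = 1.075001
Growth rate = 1.075001 − 1 = 0.075001 = 7.5001%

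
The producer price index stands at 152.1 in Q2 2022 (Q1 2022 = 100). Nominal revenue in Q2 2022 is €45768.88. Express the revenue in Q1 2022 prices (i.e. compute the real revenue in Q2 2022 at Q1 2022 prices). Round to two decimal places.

Real = Nominal ÷ (Index/100) = 45768.88 ÷ (152.1/100)
     = 45768.88 ÷ 1.521 = 30091.3083

30091.31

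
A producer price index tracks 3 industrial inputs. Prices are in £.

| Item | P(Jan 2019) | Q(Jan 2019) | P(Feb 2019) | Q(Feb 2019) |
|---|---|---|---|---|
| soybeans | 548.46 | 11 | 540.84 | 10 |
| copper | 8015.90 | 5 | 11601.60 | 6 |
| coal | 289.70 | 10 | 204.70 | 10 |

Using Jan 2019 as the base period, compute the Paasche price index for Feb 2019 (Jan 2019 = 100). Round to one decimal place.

136.5

Paasche price index uses current-period quantities as weights.
ΣP(Feb 2019)·Q(Feb 2019) = 540.84×10 + 11601.60×6 + 204.70×10 = 5408.4 + 69609.6 + 2047 = 77065
ΣP(Jan 2019)·Q(Feb 2019) = 548.46×10 + 8015.90×6 + 289.70×10 = 5484.6 + 48095.4 + 2897 = 56477
Index = 77065 / 56477 × 100 = 136.4538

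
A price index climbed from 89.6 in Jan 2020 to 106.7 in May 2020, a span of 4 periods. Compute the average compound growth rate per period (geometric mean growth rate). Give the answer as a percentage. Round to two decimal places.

Growth factor = (106.7/89.6)^(1/4) = (1.190848)^(1/4) = 1.044634
Growth rate = 1.044634 − 1 = 0.044634 = 4.4634%

4.46%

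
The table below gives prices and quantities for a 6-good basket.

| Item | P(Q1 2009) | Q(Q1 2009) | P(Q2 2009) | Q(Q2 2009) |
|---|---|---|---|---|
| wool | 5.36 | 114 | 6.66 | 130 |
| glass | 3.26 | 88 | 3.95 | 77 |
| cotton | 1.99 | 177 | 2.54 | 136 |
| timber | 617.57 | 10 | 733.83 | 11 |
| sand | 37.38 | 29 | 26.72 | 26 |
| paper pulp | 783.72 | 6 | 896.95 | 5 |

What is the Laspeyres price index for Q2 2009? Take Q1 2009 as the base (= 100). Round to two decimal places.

113.92

Laspeyres price index uses base-period quantities as weights.
ΣP(Q2 2009)·Q(Q1 2009) = 6.66×114 + 3.95×88 + 2.54×177 + 733.83×10 + 26.72×29 + 896.95×6 = 759.24 + 347.6 + 449.58 + 7338.3 + 774.88 + 5381.7 = 15051.3
ΣP(Q1 2009)·Q(Q1 2009) = 5.36×114 + 3.26×88 + 1.99×177 + 617.57×10 + 37.38×29 + 783.72×6 = 611.04 + 286.88 + 352.23 + 6175.7 + 1084.02 + 4702.32 = 13212.19
Index = 15051.3 / 13212.19 × 100 = 113.9198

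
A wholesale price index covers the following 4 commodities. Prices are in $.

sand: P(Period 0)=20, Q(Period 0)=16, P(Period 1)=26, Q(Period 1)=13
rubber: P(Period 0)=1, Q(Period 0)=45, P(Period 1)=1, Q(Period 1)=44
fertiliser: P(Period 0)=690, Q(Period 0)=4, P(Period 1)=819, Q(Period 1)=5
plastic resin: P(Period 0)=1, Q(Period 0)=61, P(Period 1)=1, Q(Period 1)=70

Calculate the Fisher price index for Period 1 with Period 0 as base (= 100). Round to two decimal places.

Laspeyres component (base-period weights):
ΣP(Period 1)Q(Period 0) = 26×16 + 1×45 + 819×4 + 1×61 = 416 + 45 + 3276 + 61 = 3798
ΣP(Period 0)Q(Period 0) = 20×16 + 1×45 + 690×4 + 1×61 = 320 + 45 + 2760 + 61 = 3186
L = 3798 / 3186 × 100 = 119.2090
Paasche component (current-period weights):
ΣP(Period 1)Q(Period 1) = 26×13 + 1×44 + 819×5 + 1×70 = 338 + 44 + 4095 + 70 = 4547
ΣP(Period 0)Q(Period 1) = 20×13 + 1×44 + 690×5 + 1×70 = 260 + 44 + 3450 + 70 = 3824
P = 4547 / 3824 × 100 = 118.9069
Fisher = √(L × P) = √(119.2090 × 118.9069) = 119.0579

119.06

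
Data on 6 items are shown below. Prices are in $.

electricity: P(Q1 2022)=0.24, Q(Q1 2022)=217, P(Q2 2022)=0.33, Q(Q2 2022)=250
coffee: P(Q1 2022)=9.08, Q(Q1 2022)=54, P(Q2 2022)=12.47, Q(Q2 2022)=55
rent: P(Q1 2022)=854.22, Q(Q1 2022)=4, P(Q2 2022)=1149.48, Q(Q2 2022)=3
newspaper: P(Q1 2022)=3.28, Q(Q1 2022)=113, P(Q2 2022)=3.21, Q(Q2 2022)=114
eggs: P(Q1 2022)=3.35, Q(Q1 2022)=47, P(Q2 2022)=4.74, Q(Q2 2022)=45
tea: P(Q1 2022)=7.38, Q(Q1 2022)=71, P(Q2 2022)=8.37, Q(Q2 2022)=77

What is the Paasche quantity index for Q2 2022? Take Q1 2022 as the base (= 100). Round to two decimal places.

83.41

Paasche quantity index uses current-period prices as weights.
ΣP(Q2 2022)·Q(Q2 2022) = 0.33×250 + 12.47×55 + 1149.48×3 + 3.21×114 + 4.74×45 + 8.37×77 = 82.5 + 685.85 + 3448.44 + 365.94 + 213.3 + 644.49 = 5440.52
ΣP(Q2 2022)·Q(Q1 2022) = 0.33×217 + 12.47×54 + 1149.48×4 + 3.21×113 + 4.74×47 + 8.37×71 = 71.61 + 673.38 + 4597.92 + 362.73 + 222.78 + 594.27 = 6522.69
Index = 5440.52 / 6522.69 × 100 = 83.4091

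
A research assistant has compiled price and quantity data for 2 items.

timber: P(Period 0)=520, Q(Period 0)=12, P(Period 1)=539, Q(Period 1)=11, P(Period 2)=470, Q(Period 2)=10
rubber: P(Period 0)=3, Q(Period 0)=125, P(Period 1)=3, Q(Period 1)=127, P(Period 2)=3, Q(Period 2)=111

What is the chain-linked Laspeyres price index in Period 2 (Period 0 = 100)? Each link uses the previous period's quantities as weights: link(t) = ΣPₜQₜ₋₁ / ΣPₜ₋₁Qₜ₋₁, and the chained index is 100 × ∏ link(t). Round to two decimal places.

91.00

Link Period 0→Period 1:
ΣP(Period 1)Q(Period 0) = 539×12 + 3×125 = 6468 + 375 = 6843
ΣP(Period 0)Q(Period 0) = 520×12 + 3×125 = 6240 + 375 = 6615
link = 6843/6615 = 1.034467
Link Period 1→Period 2:
ΣP(Period 2)Q(Period 1) = 470×11 + 3×127 = 5170 + 381 = 5551
ΣP(Period 1)Q(Period 1) = 539×11 + 3×127 = 5929 + 381 = 6310
link = 5551/6310 = 0.879715
Chained index = 100 × 1.034467 × 0.879715 = 91.0036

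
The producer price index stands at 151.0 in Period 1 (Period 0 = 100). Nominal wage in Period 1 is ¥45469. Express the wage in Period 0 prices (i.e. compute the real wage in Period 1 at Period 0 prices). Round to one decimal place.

30111.9

Real = Nominal ÷ (Index/100) = 45469 ÷ (151.0/100)
     = 45469 ÷ 1.510 = 30111.9205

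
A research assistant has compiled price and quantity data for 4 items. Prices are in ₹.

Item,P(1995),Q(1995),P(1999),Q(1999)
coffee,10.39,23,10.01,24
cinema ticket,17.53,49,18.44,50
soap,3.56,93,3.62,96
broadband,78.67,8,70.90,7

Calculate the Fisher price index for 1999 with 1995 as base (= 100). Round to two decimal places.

99.19

Laspeyres component (base-period weights):
ΣP(1999)Q(1995) = 10.01×23 + 18.44×49 + 3.62×93 + 70.90×8 = 230.23 + 903.56 + 336.66 + 567.2 = 2037.65
ΣP(1995)Q(1995) = 10.39×23 + 17.53×49 + 3.56×93 + 78.67×8 = 238.97 + 858.97 + 331.08 + 629.36 = 2058.38
L = 2037.65 / 2058.38 × 100 = 98.9929
Paasche component (current-period weights):
ΣP(1999)Q(1999) = 10.01×24 + 18.44×50 + 3.62×96 + 70.90×7 = 240.24 + 922 + 347.52 + 496.3 = 2006.06
ΣP(1995)Q(1999) = 10.39×24 + 17.53×50 + 3.56×96 + 78.67×7 = 249.36 + 876.5 + 341.76 + 550.69 = 2018.31
P = 2006.06 / 2018.31 × 100 = 99.3931
Fisher = √(L × P) = √(98.9929 × 99.3931) = 99.1928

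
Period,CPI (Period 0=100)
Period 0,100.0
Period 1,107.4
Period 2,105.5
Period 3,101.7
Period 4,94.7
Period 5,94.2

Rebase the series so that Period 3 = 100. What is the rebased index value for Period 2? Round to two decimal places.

Rebased(Period 2) = 105.5 / 101.7 × 100 = 103.7365

103.74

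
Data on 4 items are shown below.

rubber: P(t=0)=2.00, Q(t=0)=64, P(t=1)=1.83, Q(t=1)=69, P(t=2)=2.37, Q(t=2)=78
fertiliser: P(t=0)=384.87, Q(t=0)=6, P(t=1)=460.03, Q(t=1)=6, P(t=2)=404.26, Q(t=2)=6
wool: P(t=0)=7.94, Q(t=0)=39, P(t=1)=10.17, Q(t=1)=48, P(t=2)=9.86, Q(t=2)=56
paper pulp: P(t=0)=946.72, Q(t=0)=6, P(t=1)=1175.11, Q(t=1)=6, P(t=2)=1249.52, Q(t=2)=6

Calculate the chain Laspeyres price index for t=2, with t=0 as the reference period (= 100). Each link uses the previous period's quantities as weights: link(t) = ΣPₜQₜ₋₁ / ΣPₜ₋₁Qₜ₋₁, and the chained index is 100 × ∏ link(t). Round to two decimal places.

124.09

Link t=0→t=1:
ΣP(t=1)Q(t=0) = 1.83×64 + 460.03×6 + 10.17×39 + 1175.11×6 = 117.12 + 2760.18 + 396.63 + 7050.66 = 10324.59
ΣP(t=0)Q(t=0) = 2.00×64 + 384.87×6 + 7.94×39 + 946.72×6 = 128 + 2309.22 + 309.66 + 5680.32 = 8427.2
link = 10324.59/8427.2 = 1.225151
Link t=1→t=2:
ΣP(t=2)Q(t=1) = 2.37×69 + 404.26×6 + 9.86×48 + 1249.52×6 = 163.53 + 2425.56 + 473.28 + 7497.12 = 10559.49
ΣP(t=1)Q(t=1) = 1.83×69 + 460.03×6 + 10.17×48 + 1175.11×6 = 126.27 + 2760.18 + 488.16 + 7050.66 = 10425.27
link = 10559.49/10425.27 = 1.012874
Chained index = 100 × 1.225151 × 1.012874 = 124.0924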